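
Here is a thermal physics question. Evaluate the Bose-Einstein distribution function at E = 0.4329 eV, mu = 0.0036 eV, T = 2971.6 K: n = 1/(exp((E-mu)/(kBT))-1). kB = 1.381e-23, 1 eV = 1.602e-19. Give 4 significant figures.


Step 1: (E - mu) = 0.4293 eV
Step 2: x = (E-mu)*eV/(kB*T) = 0.4293*1.602e-19/(1.381e-23*2971.6) = 1.676
Step 3: exp(x) = 5.343
Step 4: n = 1/(exp(x)-1) = 0.2302

0.2302


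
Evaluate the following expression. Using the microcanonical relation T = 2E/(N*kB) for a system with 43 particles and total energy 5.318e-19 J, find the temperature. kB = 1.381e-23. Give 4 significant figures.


Step 1: Numerator = 2*E = 2*5.318e-19 = 1.064e-18 J
Step 2: Denominator = N*kB = 43*1.381e-23 = 5.938e-22
Step 3: T = 1.064e-18 / 5.938e-22 = 1791 K

1791


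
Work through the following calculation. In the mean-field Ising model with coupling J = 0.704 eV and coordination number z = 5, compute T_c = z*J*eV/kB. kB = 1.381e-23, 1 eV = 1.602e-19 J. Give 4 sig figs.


Step 1: z*J = 5*0.704 = 3.52 eV
Step 2: Convert to Joules: 3.52*1.602e-19 = 5.639e-19 J
Step 3: T_c = 5.639e-19 / 1.381e-23 = 4.083e+04 K

4.083e+04


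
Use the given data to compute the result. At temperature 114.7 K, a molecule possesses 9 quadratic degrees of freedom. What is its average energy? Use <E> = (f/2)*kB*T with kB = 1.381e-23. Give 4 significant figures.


Step 1: f/2 = 9/2 = 4.5
Step 2: kB*T = 1.381e-23 * 114.7 = 1.584e-21
Step 3: <E> = 4.5 * 1.584e-21 = 7.128e-21 J

7.128e-21


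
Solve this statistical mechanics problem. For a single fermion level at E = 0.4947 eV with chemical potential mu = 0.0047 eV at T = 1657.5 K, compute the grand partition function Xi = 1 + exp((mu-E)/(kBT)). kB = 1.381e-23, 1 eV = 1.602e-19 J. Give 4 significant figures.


Step 1: (mu - E) = 0.0047 - 0.4947 = -0.49 eV
Step 2: x = (mu-E)*eV/(kB*T) = -0.49*1.602e-19/(1.381e-23*1657.5) = -3.429
Step 3: exp(x) = 0.03241
Step 4: Xi = 1 + 0.03241 = 1.032

1.032


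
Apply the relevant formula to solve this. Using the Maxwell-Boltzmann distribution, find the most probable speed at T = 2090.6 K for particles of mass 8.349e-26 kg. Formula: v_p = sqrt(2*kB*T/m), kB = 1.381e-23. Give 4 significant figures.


Step 1: Numerator = 2*kB*T = 2*1.381e-23*2090.6 = 5.774e-20
Step 2: Ratio = 5.774e-20 / 8.349e-26 = 6.916e+05
Step 3: v_p = sqrt(6.916e+05) = 831.6 m/s

831.6


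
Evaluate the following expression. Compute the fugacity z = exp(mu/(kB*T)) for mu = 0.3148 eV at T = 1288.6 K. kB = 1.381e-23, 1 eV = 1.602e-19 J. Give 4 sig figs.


Step 1: Convert mu to Joules: 0.3148*1.602e-19 = 5.043e-20 J
Step 2: kB*T = 1.381e-23*1288.6 = 1.78e-20 J
Step 3: mu/(kB*T) = 2.834
Step 4: z = exp(2.834) = 17.01

17.01


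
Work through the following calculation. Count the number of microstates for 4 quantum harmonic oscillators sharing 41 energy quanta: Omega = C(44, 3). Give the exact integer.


Step 1: Use binomial coefficient C(44, 3)
Step 2: Numerator = 44! / 41!
Step 3: Denominator = 3!
Step 4: Omega = 13244

13244


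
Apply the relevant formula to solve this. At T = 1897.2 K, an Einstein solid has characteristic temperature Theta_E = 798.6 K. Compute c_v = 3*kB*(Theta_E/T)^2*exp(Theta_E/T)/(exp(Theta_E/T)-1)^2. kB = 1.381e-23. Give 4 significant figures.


Step 1: x = Theta_E/T = 798.6/1897.2 = 0.4209
Step 2: x^2 = 0.1772
Step 3: exp(x) = 1.523
Step 4: c_v = 3*1.381e-23*0.1772*1.523/(1.523-1)^2 = 4.082e-23

4.082e-23


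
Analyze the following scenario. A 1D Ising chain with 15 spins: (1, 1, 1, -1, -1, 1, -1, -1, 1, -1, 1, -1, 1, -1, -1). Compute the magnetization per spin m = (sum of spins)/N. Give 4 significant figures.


Step 1: Count up spins (+1): 7, down spins (-1): 8
Step 2: Total magnetization M = 7 - 8 = -1
Step 3: m = M/N = -1/15 = -0.06667

-0.06667


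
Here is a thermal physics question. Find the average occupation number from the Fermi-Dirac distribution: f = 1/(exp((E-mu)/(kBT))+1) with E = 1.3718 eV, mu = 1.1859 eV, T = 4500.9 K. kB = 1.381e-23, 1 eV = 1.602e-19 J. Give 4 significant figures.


Step 1: (E - mu) = 1.3718 - 1.1859 = 0.1859 eV
Step 2: Convert: (E-mu)*eV = 2.978e-20 J
Step 3: x = (E-mu)*eV/(kB*T) = 0.4791
Step 4: f = 1/(exp(0.4791)+1) = 0.3825

0.3825


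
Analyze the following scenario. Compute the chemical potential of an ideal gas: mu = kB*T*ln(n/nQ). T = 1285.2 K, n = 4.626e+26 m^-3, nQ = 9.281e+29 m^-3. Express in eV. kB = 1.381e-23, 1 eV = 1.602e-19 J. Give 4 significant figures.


Step 1: n/nQ = 4.626e+26/9.281e+29 = 0.0004984
Step 2: ln(n/nQ) = -7.604
Step 3: mu = kB*T*ln(n/nQ) = 1.775e-20*-7.604 = -1.35e-19 J
Step 4: Convert to eV: -1.35e-19/1.602e-19 = -0.8425 eV

-0.8425


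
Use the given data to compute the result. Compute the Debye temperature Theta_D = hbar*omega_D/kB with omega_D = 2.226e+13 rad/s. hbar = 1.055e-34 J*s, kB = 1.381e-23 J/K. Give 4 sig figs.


Step 1: hbar*omega_D = 1.055e-34 * 2.226e+13 = 2.348e-21 J
Step 2: Theta_D = 2.348e-21 / 1.381e-23
Step 3: Theta_D = 170.1 K

170.1


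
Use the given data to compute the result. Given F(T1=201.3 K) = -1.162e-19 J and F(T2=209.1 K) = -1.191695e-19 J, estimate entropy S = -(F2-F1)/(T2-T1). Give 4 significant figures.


Step 1: dF = F2 - F1 = -1.191695e-19 - (-1.162e-19) = -2.9695e-21 J
Step 2: dT = T2 - T1 = 209.1 - 201.3 = 7.8 K
Step 3: S = -dF/dT = -(-2.9695e-21)/7.8 = 3.807e-22 J/K

3.807e-22


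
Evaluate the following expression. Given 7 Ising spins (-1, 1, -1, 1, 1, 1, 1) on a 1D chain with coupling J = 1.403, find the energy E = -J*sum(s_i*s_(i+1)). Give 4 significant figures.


Step 1: Nearest-neighbor products: -1, -1, -1, 1, 1, 1
Step 2: Sum of products = 0
Step 3: E = -1.403 * 0 = 0

0


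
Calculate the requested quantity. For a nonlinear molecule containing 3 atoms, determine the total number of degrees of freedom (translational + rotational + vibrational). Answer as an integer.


Step 1: Translational DOF = 3
Step 2: Rotational DOF (nonlinear) = 3
Step 3: Vibrational DOF = 3*3 - 6 = 3
Step 4: Total = 3 + 3 + 3 = 9

9


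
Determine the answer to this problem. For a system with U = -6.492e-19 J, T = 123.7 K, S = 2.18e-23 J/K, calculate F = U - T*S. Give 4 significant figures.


Step 1: T*S = 123.7 * 2.18e-23 = 2.697e-21 J
Step 2: F = U - T*S = -6.492e-19 - 2.697e-21
Step 3: F = -6.519e-19 J

-6.519e-19


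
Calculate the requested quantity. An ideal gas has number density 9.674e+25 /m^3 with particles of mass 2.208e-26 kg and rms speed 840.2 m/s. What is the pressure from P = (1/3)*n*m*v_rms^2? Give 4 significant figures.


Step 1: v_rms^2 = 840.2^2 = 7.059e+05
Step 2: n*m = 9.674e+25*2.208e-26 = 2.136
Step 3: P = (1/3)*2.136*7.059e+05 = 5.026e+05 Pa

5.026e+05


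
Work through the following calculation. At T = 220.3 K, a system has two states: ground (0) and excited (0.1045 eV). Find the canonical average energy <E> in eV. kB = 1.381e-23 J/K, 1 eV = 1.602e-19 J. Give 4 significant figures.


Step 1: beta*E = 0.1045*1.602e-19/(1.381e-23*220.3) = 5.503
Step 2: exp(-beta*E) = 0.004076
Step 3: <E> = 0.1045*0.004076/(1+0.004076) = 0.0004242 eV

0.0004242


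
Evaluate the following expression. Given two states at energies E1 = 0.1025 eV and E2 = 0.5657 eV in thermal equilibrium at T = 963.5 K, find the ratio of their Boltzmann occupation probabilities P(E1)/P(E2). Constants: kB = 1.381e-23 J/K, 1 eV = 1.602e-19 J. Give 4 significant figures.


Step 1: Compute energy difference dE = E1 - E2 = 0.1025 - 0.5657 = -0.4632 eV
Step 2: Convert to Joules: dE_J = -0.4632 * 1.602e-19 = -7.42e-20 J
Step 3: Compute exponent = -dE_J / (kB * T) = -(-7.42e-20) / (1.381e-23 * 963.5) = 5.577
Step 4: P(E1)/P(E2) = exp(5.577) = 264.2

264.2


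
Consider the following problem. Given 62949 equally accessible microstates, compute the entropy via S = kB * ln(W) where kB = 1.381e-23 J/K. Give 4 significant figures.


Step 1: ln(W) = ln(62949) = 11.05
Step 2: S = kB * ln(W) = 1.381e-23 * 11.05
Step 3: S = 1.526e-22 J/K

1.526e-22


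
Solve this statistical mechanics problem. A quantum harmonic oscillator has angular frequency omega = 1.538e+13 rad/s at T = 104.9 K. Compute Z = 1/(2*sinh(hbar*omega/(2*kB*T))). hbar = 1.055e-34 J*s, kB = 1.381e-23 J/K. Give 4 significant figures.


Step 1: Compute x = hbar*omega/(kB*T) = 1.055e-34*1.538e+13/(1.381e-23*104.9) = 1.12
Step 2: x/2 = 0.56
Step 3: sinh(x/2) = 0.5898
Step 4: Z = 1/(2*0.5898) = 0.8478

0.8478


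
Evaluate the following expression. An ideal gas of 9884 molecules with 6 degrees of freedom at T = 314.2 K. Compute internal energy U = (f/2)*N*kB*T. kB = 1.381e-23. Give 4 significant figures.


Step 1: f/2 = 6/2 = 3.0
Step 2: N*kB*T = 9884*1.381e-23*314.2 = 4.289e-17
Step 3: U = 3.0 * 4.289e-17 = 1.287e-16 J

1.287e-16


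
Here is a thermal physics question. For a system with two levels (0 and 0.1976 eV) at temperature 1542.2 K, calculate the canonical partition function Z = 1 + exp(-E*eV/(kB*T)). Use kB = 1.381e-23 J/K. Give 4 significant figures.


Step 1: Compute beta*E = E*eV/(kB*T) = 0.1976*1.602e-19/(1.381e-23*1542.2) = 1.486
Step 2: exp(-beta*E) = exp(-1.486) = 0.2262
Step 3: Z = 1 + 0.2262 = 1.226

1.226


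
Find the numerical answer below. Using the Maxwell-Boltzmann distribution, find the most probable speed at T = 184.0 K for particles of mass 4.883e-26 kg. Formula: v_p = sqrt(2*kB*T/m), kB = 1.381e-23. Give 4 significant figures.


Step 1: Numerator = 2*kB*T = 2*1.381e-23*184.0 = 5.082e-21
Step 2: Ratio = 5.082e-21 / 4.883e-26 = 1.041e+05
Step 3: v_p = sqrt(1.041e+05) = 322.6 m/s

322.6


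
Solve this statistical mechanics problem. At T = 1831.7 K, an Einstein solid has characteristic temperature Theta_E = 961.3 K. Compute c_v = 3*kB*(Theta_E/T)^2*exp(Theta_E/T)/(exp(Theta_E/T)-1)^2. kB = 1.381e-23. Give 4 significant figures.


Step 1: x = Theta_E/T = 961.3/1831.7 = 0.5248
Step 2: x^2 = 0.2754
Step 3: exp(x) = 1.69
Step 4: c_v = 3*1.381e-23*0.2754*1.69/(1.69-1)^2 = 4.049e-23

4.049e-23


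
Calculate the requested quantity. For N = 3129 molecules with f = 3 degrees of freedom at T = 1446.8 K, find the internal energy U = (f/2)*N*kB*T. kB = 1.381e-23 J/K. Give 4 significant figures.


Step 1: f/2 = 3/2 = 1.5
Step 2: N*kB*T = 3129*1.381e-23*1446.8 = 6.252e-17
Step 3: U = 1.5 * 6.252e-17 = 9.378e-17 J

9.378e-17


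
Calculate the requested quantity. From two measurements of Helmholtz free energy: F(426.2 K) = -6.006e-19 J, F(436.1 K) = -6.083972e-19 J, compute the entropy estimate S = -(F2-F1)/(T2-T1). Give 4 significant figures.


Step 1: dF = F2 - F1 = -6.083972e-19 - (-6.006e-19) = -7.7972e-21 J
Step 2: dT = T2 - T1 = 436.1 - 426.2 = 9.9 K
Step 3: S = -dF/dT = -(-7.7972e-21)/9.9 = 7.876e-22 J/K

7.876e-22


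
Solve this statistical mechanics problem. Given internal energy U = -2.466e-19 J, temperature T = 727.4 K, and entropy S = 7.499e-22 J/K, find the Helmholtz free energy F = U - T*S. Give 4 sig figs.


Step 1: T*S = 727.4 * 7.499e-22 = 5.455e-19 J
Step 2: F = U - T*S = -2.466e-19 - 5.455e-19
Step 3: F = -7.921e-19 J

-7.921e-19


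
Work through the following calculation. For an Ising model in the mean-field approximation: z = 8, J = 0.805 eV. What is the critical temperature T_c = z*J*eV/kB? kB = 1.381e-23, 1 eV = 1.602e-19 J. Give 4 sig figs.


Step 1: z*J = 8*0.805 = 6.44 eV
Step 2: Convert to Joules: 6.44*1.602e-19 = 1.032e-18 J
Step 3: T_c = 1.032e-18 / 1.381e-23 = 7.471e+04 K

7.471e+04


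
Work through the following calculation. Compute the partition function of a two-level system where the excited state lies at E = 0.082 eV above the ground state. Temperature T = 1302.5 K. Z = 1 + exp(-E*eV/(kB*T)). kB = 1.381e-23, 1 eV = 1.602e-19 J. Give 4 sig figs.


Step 1: Compute beta*E = E*eV/(kB*T) = 0.082*1.602e-19/(1.381e-23*1302.5) = 0.7303
Step 2: exp(-beta*E) = exp(-0.7303) = 0.4818
Step 3: Z = 1 + 0.4818 = 1.482

1.482


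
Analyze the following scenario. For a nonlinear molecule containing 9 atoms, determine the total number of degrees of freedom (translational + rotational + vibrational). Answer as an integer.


Step 1: Translational DOF = 3
Step 2: Rotational DOF (nonlinear) = 3
Step 3: Vibrational DOF = 3*9 - 6 = 21
Step 4: Total = 3 + 3 + 21 = 27

27


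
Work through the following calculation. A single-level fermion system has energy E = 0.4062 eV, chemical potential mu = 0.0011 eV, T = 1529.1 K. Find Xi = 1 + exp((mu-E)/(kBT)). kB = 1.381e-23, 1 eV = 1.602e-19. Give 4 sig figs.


Step 1: (mu - E) = 0.0011 - 0.4062 = -0.4051 eV
Step 2: x = (mu-E)*eV/(kB*T) = -0.4051*1.602e-19/(1.381e-23*1529.1) = -3.073
Step 3: exp(x) = 0.04627
Step 4: Xi = 1 + 0.04627 = 1.046

1.046


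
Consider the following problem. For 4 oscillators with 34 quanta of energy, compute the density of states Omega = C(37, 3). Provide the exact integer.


Step 1: Use binomial coefficient C(37, 3)
Step 2: Numerator = 37! / 34!
Step 3: Denominator = 3!
Step 4: Omega = 7770

7770


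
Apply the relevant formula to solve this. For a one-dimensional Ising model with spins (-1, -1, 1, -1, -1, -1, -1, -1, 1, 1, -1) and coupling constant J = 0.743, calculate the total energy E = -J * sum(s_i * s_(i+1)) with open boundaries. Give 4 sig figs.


Step 1: Nearest-neighbor products: 1, -1, -1, 1, 1, 1, 1, -1, 1, -1
Step 2: Sum of products = 2
Step 3: E = -0.743 * 2 = -1.486

-1.486


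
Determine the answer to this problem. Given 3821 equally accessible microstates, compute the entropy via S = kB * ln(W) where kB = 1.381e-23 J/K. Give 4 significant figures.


Step 1: ln(W) = ln(3821) = 8.248
Step 2: S = kB * ln(W) = 1.381e-23 * 8.248
Step 3: S = 1.139e-22 J/K

1.139e-22


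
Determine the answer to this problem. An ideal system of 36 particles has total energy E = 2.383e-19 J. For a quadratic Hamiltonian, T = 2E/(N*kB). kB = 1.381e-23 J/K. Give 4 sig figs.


Step 1: Numerator = 2*E = 2*2.383e-19 = 4.766e-19 J
Step 2: Denominator = N*kB = 36*1.381e-23 = 4.972e-22
Step 3: T = 4.766e-19 / 4.972e-22 = 958.6 K

958.6


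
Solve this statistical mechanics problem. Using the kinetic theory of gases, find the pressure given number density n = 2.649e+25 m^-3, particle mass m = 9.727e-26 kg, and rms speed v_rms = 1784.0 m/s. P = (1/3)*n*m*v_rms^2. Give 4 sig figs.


Step 1: v_rms^2 = 1784.0^2 = 3.183e+06
Step 2: n*m = 2.649e+25*9.727e-26 = 2.577
Step 3: P = (1/3)*2.577*3.183e+06 = 2.734e+06 Pa

2.734e+06


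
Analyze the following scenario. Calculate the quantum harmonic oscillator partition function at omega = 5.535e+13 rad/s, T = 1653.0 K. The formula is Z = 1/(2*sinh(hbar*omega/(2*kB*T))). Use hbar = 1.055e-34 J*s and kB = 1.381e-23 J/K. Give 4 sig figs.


Step 1: Compute x = hbar*omega/(kB*T) = 1.055e-34*5.535e+13/(1.381e-23*1653.0) = 0.2558
Step 2: x/2 = 0.1279
Step 3: sinh(x/2) = 0.1282
Step 4: Z = 1/(2*0.1282) = 3.899

3.899


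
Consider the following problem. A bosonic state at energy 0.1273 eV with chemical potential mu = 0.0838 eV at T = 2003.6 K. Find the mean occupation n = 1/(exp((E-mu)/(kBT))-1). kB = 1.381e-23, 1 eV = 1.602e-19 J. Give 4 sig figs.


Step 1: (E - mu) = 0.0435 eV
Step 2: x = (E-mu)*eV/(kB*T) = 0.0435*1.602e-19/(1.381e-23*2003.6) = 0.2519
Step 3: exp(x) = 1.286
Step 4: n = 1/(exp(x)-1) = 3.492

3.492


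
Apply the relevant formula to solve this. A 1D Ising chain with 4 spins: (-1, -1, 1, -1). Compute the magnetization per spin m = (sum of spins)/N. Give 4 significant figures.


Step 1: Count up spins (+1): 1, down spins (-1): 3
Step 2: Total magnetization M = 1 - 3 = -2
Step 3: m = M/N = -2/4 = -0.5

-0.5


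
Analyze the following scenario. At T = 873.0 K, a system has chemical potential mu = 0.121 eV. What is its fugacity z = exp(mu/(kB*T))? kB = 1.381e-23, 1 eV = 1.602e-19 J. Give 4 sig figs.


Step 1: Convert mu to Joules: 0.121*1.602e-19 = 1.938e-20 J
Step 2: kB*T = 1.381e-23*873.0 = 1.206e-20 J
Step 3: mu/(kB*T) = 1.608
Step 4: z = exp(1.608) = 4.992

4.992


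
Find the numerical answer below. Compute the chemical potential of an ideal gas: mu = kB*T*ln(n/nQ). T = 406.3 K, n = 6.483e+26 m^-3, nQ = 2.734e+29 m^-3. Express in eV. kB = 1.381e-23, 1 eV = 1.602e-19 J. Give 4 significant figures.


Step 1: n/nQ = 6.483e+26/2.734e+29 = 0.002371
Step 2: ln(n/nQ) = -6.044
Step 3: mu = kB*T*ln(n/nQ) = 5.611e-21*-6.044 = -3.391e-20 J
Step 4: Convert to eV: -3.391e-20/1.602e-19 = -0.2117 eV

-0.2117


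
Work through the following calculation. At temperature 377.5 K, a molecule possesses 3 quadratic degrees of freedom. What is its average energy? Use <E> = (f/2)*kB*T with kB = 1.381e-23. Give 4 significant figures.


Step 1: f/2 = 3/2 = 1.5
Step 2: kB*T = 1.381e-23 * 377.5 = 5.213e-21
Step 3: <E> = 1.5 * 5.213e-21 = 7.82e-21 J

7.82e-21


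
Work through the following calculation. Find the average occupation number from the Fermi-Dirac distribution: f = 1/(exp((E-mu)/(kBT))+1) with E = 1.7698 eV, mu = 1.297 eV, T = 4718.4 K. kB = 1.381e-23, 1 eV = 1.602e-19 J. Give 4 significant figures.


Step 1: (E - mu) = 1.7698 - 1.297 = 0.4728 eV
Step 2: Convert: (E-mu)*eV = 7.574e-20 J
Step 3: x = (E-mu)*eV/(kB*T) = 1.162
Step 4: f = 1/(exp(1.162)+1) = 0.2382

0.2382


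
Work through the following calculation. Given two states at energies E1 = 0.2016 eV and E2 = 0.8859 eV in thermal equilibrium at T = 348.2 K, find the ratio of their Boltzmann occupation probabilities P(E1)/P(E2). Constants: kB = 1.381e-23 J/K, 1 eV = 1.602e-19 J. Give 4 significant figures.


Step 1: Compute energy difference dE = E1 - E2 = 0.2016 - 0.8859 = -0.6843 eV
Step 2: Convert to Joules: dE_J = -0.6843 * 1.602e-19 = -1.096e-19 J
Step 3: Compute exponent = -dE_J / (kB * T) = -(-1.096e-19) / (1.381e-23 * 348.2) = 22.8
Step 4: P(E1)/P(E2) = exp(22.8) = 7.958e+09

7.958e+09


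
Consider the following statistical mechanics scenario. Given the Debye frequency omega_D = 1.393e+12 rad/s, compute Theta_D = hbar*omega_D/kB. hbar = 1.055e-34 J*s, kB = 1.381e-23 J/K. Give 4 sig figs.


Step 1: hbar*omega_D = 1.055e-34 * 1.393e+12 = 1.47e-22 J
Step 2: Theta_D = 1.47e-22 / 1.381e-23
Step 3: Theta_D = 10.64 K

10.64


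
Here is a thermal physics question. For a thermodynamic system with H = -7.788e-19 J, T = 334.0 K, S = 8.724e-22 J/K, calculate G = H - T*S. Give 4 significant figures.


Step 1: T*S = 334.0 * 8.724e-22 = 2.914e-19 J
Step 2: G = H - T*S = -7.788e-19 - 2.914e-19
Step 3: G = -1.07e-18 J

-1.07e-18


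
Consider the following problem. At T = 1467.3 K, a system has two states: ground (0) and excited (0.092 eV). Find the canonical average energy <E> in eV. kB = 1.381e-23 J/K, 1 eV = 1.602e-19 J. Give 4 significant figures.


Step 1: beta*E = 0.092*1.602e-19/(1.381e-23*1467.3) = 0.7273
Step 2: exp(-beta*E) = 0.4832
Step 3: <E> = 0.092*0.4832/(1+0.4832) = 0.02997 eV

0.02997


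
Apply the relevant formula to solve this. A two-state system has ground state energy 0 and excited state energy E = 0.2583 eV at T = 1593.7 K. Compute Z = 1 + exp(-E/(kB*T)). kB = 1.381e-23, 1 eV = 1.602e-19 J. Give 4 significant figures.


Step 1: Compute beta*E = E*eV/(kB*T) = 0.2583*1.602e-19/(1.381e-23*1593.7) = 1.88
Step 2: exp(-beta*E) = exp(-1.88) = 0.1526
Step 3: Z = 1 + 0.1526 = 1.153

1.153


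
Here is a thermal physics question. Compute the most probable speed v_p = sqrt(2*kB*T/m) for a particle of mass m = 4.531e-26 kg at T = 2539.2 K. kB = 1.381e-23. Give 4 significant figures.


Step 1: Numerator = 2*kB*T = 2*1.381e-23*2539.2 = 7.013e-20
Step 2: Ratio = 7.013e-20 / 4.531e-26 = 1.548e+06
Step 3: v_p = sqrt(1.548e+06) = 1244 m/s

1244


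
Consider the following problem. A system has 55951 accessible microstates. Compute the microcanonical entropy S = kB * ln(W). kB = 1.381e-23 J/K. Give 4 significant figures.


Step 1: ln(W) = ln(55951) = 10.93
Step 2: S = kB * ln(W) = 1.381e-23 * 10.93
Step 3: S = 1.51e-22 J/K

1.51e-22


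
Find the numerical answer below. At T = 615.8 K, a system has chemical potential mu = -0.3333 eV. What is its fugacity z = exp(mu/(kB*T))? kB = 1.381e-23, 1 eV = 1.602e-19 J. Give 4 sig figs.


Step 1: Convert mu to Joules: -0.3333*1.602e-19 = -5.339e-20 J
Step 2: kB*T = 1.381e-23*615.8 = 8.504e-21 J
Step 3: mu/(kB*T) = -6.279
Step 4: z = exp(-6.279) = 0.001876

0.001876


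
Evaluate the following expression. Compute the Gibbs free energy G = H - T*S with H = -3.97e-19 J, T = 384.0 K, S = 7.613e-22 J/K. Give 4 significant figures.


Step 1: T*S = 384.0 * 7.613e-22 = 2.923e-19 J
Step 2: G = H - T*S = -3.97e-19 - 2.923e-19
Step 3: G = -6.893e-19 J

-6.893e-19


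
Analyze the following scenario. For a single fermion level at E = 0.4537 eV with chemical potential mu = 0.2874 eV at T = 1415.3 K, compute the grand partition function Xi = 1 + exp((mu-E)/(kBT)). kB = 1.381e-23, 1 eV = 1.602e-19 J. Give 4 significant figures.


Step 1: (mu - E) = 0.2874 - 0.4537 = -0.1663 eV
Step 2: x = (mu-E)*eV/(kB*T) = -0.1663*1.602e-19/(1.381e-23*1415.3) = -1.363
Step 3: exp(x) = 0.2559
Step 4: Xi = 1 + 0.2559 = 1.256

1.256


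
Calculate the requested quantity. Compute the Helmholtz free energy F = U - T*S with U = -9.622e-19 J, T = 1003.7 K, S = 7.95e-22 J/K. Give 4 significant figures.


Step 1: T*S = 1003.7 * 7.95e-22 = 7.979e-19 J
Step 2: F = U - T*S = -9.622e-19 - 7.979e-19
Step 3: F = -1.76e-18 J

-1.76e-18


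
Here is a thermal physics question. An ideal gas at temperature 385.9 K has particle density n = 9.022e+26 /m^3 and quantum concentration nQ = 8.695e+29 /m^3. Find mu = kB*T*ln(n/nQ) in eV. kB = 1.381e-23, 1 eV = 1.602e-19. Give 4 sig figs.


Step 1: n/nQ = 9.022e+26/8.695e+29 = 0.001038
Step 2: ln(n/nQ) = -6.871
Step 3: mu = kB*T*ln(n/nQ) = 5.329e-21*-6.871 = -3.662e-20 J
Step 4: Convert to eV: -3.662e-20/1.602e-19 = -0.2286 eV

-0.2286


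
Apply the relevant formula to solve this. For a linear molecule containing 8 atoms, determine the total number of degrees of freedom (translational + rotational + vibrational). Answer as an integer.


Step 1: Translational DOF = 3
Step 2: Rotational DOF (linear) = 2
Step 3: Vibrational DOF = 3*8 - 5 = 19
Step 4: Total = 3 + 2 + 19 = 24

24


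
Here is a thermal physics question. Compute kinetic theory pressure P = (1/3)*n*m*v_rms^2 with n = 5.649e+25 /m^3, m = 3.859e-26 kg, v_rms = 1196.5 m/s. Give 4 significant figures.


Step 1: v_rms^2 = 1196.5^2 = 1.432e+06
Step 2: n*m = 5.649e+25*3.859e-26 = 2.18
Step 3: P = (1/3)*2.18*1.432e+06 = 1.04e+06 Pa

1.04e+06


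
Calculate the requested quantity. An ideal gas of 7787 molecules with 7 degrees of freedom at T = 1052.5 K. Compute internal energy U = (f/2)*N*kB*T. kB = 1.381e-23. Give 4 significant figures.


Step 1: f/2 = 7/2 = 3.5
Step 2: N*kB*T = 7787*1.381e-23*1052.5 = 1.132e-16
Step 3: U = 3.5 * 1.132e-16 = 3.961e-16 J

3.961e-16


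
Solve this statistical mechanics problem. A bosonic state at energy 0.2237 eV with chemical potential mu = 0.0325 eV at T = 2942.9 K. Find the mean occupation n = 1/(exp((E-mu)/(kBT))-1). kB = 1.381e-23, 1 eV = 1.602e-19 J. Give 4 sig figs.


Step 1: (E - mu) = 0.1912 eV
Step 2: x = (E-mu)*eV/(kB*T) = 0.1912*1.602e-19/(1.381e-23*2942.9) = 0.7537
Step 3: exp(x) = 2.125
Step 4: n = 1/(exp(x)-1) = 0.8891

0.8891


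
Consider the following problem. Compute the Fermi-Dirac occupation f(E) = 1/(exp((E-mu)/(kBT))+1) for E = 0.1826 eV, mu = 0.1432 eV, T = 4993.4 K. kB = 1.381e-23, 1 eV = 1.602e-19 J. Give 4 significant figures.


Step 1: (E - mu) = 0.1826 - 0.1432 = 0.0394 eV
Step 2: Convert: (E-mu)*eV = 6.312e-21 J
Step 3: x = (E-mu)*eV/(kB*T) = 0.09153
Step 4: f = 1/(exp(0.09153)+1) = 0.4771

0.4771


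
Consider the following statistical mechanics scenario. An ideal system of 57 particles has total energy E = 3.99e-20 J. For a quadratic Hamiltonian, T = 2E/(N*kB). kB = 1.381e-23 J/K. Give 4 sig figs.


Step 1: Numerator = 2*E = 2*3.99e-20 = 7.98e-20 J
Step 2: Denominator = N*kB = 57*1.381e-23 = 7.872e-22
Step 3: T = 7.98e-20 / 7.872e-22 = 101.4 K

101.4


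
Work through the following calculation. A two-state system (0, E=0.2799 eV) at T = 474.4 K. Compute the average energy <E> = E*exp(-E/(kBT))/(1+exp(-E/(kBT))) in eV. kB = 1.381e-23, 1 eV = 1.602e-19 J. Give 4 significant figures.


Step 1: beta*E = 0.2799*1.602e-19/(1.381e-23*474.4) = 6.844
Step 2: exp(-beta*E) = 0.001066
Step 3: <E> = 0.2799*0.001066/(1+0.001066) = 0.0002979 eV

0.0002979


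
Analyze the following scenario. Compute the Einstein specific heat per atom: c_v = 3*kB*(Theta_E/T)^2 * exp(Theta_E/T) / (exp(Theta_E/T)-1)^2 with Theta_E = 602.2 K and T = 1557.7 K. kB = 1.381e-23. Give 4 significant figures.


Step 1: x = Theta_E/T = 602.2/1557.7 = 0.3866
Step 2: x^2 = 0.1495
Step 3: exp(x) = 1.472
Step 4: c_v = 3*1.381e-23*0.1495*1.472/(1.472-1)^2 = 4.092e-23

4.092e-23


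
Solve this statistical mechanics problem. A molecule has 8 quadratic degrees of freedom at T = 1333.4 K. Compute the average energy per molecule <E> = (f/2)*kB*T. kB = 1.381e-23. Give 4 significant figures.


Step 1: f/2 = 8/2 = 4
Step 2: kB*T = 1.381e-23 * 1333.4 = 1.841e-20
Step 3: <E> = 4 * 1.841e-20 = 7.366e-20 J

7.366e-20


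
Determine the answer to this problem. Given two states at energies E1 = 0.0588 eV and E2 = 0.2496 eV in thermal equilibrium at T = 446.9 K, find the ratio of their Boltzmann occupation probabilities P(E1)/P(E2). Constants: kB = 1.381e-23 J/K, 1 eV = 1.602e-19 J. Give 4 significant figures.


Step 1: Compute energy difference dE = E1 - E2 = 0.0588 - 0.2496 = -0.1908 eV
Step 2: Convert to Joules: dE_J = -0.1908 * 1.602e-19 = -3.057e-20 J
Step 3: Compute exponent = -dE_J / (kB * T) = -(-3.057e-20) / (1.381e-23 * 446.9) = 4.953
Step 4: P(E1)/P(E2) = exp(4.953) = 141.5

141.5


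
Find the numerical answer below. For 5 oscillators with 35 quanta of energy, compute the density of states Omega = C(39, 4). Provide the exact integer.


Step 1: Use binomial coefficient C(39, 4)
Step 2: Numerator = 39! / 35!
Step 3: Denominator = 4!
Step 4: Omega = 82251

82251


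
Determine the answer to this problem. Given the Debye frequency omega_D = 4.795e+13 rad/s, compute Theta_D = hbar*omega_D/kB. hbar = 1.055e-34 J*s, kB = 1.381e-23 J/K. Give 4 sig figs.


Step 1: hbar*omega_D = 1.055e-34 * 4.795e+13 = 5.059e-21 J
Step 2: Theta_D = 5.059e-21 / 1.381e-23
Step 3: Theta_D = 366.3 K

366.3


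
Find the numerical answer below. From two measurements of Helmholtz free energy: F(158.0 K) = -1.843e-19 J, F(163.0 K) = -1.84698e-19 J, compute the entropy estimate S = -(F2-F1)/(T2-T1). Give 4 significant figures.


Step 1: dF = F2 - F1 = -1.84698e-19 - (-1.843e-19) = -3.98e-22 J
Step 2: dT = T2 - T1 = 163.0 - 158.0 = 5 K
Step 3: S = -dF/dT = -(-3.98e-22)/5 = 7.96e-23 J/K

7.96e-23


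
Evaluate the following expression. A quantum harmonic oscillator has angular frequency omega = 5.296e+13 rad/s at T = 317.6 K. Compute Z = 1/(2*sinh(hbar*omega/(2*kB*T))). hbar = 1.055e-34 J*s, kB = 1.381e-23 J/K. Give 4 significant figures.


Step 1: Compute x = hbar*omega/(kB*T) = 1.055e-34*5.296e+13/(1.381e-23*317.6) = 1.274
Step 2: x/2 = 0.6369
Step 3: sinh(x/2) = 0.6809
Step 4: Z = 1/(2*0.6809) = 0.7343

0.7343


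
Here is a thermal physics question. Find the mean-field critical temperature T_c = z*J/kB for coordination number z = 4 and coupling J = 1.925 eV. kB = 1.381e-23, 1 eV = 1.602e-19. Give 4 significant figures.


Step 1: z*J = 4*1.925 = 7.7 eV
Step 2: Convert to Joules: 7.7*1.602e-19 = 1.234e-18 J
Step 3: T_c = 1.234e-18 / 1.381e-23 = 8.932e+04 K

8.932e+04


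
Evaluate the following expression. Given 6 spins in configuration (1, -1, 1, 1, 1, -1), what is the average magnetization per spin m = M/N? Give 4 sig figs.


Step 1: Count up spins (+1): 4, down spins (-1): 2
Step 2: Total magnetization M = 4 - 2 = 2
Step 3: m = M/N = 2/6 = 0.3333

0.3333


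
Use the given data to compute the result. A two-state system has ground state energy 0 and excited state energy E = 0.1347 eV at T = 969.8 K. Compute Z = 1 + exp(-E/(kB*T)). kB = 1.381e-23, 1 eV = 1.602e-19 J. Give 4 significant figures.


Step 1: Compute beta*E = E*eV/(kB*T) = 0.1347*1.602e-19/(1.381e-23*969.8) = 1.611
Step 2: exp(-beta*E) = exp(-1.611) = 0.1996
Step 3: Z = 1 + 0.1996 = 1.2

1.2


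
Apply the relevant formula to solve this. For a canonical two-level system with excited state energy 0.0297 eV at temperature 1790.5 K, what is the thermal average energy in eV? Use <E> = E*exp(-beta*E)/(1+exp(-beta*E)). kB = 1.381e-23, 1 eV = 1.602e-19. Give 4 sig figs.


Step 1: beta*E = 0.0297*1.602e-19/(1.381e-23*1790.5) = 0.1924
Step 2: exp(-beta*E) = 0.825
Step 3: <E> = 0.0297*0.825/(1+0.825) = 0.01343 eV

0.01343


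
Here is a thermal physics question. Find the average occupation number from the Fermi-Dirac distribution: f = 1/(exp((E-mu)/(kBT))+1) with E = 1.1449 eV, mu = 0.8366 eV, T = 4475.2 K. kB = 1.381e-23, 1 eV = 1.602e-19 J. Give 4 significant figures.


Step 1: (E - mu) = 1.1449 - 0.8366 = 0.3083 eV
Step 2: Convert: (E-mu)*eV = 4.939e-20 J
Step 3: x = (E-mu)*eV/(kB*T) = 0.7992
Step 4: f = 1/(exp(0.7992)+1) = 0.3102

0.3102


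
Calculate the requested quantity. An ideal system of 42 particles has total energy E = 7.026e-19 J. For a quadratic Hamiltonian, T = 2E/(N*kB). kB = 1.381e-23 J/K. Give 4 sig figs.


Step 1: Numerator = 2*E = 2*7.026e-19 = 1.405e-18 J
Step 2: Denominator = N*kB = 42*1.381e-23 = 5.8e-22
Step 3: T = 1.405e-18 / 5.8e-22 = 2423 K

2423


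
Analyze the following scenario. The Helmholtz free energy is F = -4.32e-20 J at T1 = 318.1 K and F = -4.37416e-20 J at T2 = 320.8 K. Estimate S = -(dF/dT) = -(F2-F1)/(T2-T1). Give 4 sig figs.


Step 1: dF = F2 - F1 = -4.37416e-20 - (-4.32e-20) = -5.416e-22 J
Step 2: dT = T2 - T1 = 320.8 - 318.1 = 2.7 K
Step 3: S = -dF/dT = -(-5.416e-22)/2.7 = 2.006e-22 J/K

2.006e-22


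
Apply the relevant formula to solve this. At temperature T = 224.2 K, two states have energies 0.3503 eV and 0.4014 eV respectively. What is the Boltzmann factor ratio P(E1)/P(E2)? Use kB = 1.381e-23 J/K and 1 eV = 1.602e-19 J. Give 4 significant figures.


Step 1: Compute energy difference dE = E1 - E2 = 0.3503 - 0.4014 = -0.0511 eV
Step 2: Convert to Joules: dE_J = -0.0511 * 1.602e-19 = -8.186e-21 J
Step 3: Compute exponent = -dE_J / (kB * T) = -(-8.186e-21) / (1.381e-23 * 224.2) = 2.644
Step 4: P(E1)/P(E2) = exp(2.644) = 14.07

14.07


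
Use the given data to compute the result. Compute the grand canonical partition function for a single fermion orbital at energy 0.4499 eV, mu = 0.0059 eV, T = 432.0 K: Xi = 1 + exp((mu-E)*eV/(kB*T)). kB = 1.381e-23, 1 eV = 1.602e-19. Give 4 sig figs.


Step 1: (mu - E) = 0.0059 - 0.4499 = -0.444 eV
Step 2: x = (mu-E)*eV/(kB*T) = -0.444*1.602e-19/(1.381e-23*432.0) = -11.92
Step 3: exp(x) = 6.639e-06
Step 4: Xi = 1 + 6.639e-06 = 1

1


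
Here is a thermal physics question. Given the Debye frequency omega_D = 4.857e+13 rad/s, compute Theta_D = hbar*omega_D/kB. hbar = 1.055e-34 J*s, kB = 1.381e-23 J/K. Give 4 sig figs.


Step 1: hbar*omega_D = 1.055e-34 * 4.857e+13 = 5.124e-21 J
Step 2: Theta_D = 5.124e-21 / 1.381e-23
Step 3: Theta_D = 371 K

371


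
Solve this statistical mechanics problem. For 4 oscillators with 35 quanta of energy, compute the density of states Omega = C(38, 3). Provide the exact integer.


Step 1: Use binomial coefficient C(38, 3)
Step 2: Numerator = 38! / 35!
Step 3: Denominator = 3!
Step 4: Omega = 8436

8436


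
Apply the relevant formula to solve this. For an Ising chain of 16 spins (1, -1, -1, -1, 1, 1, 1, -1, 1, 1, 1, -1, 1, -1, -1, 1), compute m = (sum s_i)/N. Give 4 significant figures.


Step 1: Count up spins (+1): 9, down spins (-1): 7
Step 2: Total magnetization M = 9 - 7 = 2
Step 3: m = M/N = 2/16 = 0.125

0.125


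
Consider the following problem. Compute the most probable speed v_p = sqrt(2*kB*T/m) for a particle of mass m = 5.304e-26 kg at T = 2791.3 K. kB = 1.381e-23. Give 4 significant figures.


Step 1: Numerator = 2*kB*T = 2*1.381e-23*2791.3 = 7.71e-20
Step 2: Ratio = 7.71e-20 / 5.304e-26 = 1.454e+06
Step 3: v_p = sqrt(1.454e+06) = 1206 m/s

1206


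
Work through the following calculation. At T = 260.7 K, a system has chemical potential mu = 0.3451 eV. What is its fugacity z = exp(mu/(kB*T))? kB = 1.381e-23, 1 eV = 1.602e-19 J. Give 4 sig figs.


Step 1: Convert mu to Joules: 0.3451*1.602e-19 = 5.529e-20 J
Step 2: kB*T = 1.381e-23*260.7 = 3.6e-21 J
Step 3: mu/(kB*T) = 15.36
Step 4: z = exp(15.36) = 4.666e+06

4.666e+06


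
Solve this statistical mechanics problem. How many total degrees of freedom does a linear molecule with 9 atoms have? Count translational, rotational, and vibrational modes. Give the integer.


Step 1: Translational DOF = 3
Step 2: Rotational DOF (linear) = 2
Step 3: Vibrational DOF = 3*9 - 5 = 22
Step 4: Total = 3 + 2 + 22 = 27

27


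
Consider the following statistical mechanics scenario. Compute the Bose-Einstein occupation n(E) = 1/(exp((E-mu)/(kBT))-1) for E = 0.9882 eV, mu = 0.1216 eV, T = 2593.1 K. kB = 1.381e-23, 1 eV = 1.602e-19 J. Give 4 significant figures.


Step 1: (E - mu) = 0.8666 eV
Step 2: x = (E-mu)*eV/(kB*T) = 0.8666*1.602e-19/(1.381e-23*2593.1) = 3.877
Step 3: exp(x) = 48.27
Step 4: n = 1/(exp(x)-1) = 0.02116

0.02116


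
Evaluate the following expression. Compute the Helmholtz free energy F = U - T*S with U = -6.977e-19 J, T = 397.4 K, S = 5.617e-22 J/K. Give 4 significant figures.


Step 1: T*S = 397.4 * 5.617e-22 = 2.232e-19 J
Step 2: F = U - T*S = -6.977e-19 - 2.232e-19
Step 3: F = -9.209e-19 J

-9.209e-19


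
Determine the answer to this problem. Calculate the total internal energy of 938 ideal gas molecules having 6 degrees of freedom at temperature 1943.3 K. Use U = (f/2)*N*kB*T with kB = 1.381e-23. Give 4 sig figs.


Step 1: f/2 = 6/2 = 3.0
Step 2: N*kB*T = 938*1.381e-23*1943.3 = 2.517e-17
Step 3: U = 3.0 * 2.517e-17 = 7.552e-17 J

7.552e-17


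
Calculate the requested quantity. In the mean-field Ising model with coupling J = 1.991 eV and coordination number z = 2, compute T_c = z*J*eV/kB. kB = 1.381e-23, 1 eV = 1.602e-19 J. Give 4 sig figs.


Step 1: z*J = 2*1.991 = 3.982 eV
Step 2: Convert to Joules: 3.982*1.602e-19 = 6.379e-19 J
Step 3: T_c = 6.379e-19 / 1.381e-23 = 4.619e+04 K

4.619e+04


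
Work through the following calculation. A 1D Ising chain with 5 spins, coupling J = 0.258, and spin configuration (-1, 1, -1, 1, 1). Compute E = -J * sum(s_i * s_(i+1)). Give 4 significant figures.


Step 1: Nearest-neighbor products: -1, -1, -1, 1
Step 2: Sum of products = -2
Step 3: E = -0.258 * -2 = 0.516

0.516


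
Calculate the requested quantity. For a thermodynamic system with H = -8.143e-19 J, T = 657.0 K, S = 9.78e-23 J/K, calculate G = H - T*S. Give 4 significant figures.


Step 1: T*S = 657.0 * 9.78e-23 = 6.425e-20 J
Step 2: G = H - T*S = -8.143e-19 - 6.425e-20
Step 3: G = -8.786e-19 J

-8.786e-19


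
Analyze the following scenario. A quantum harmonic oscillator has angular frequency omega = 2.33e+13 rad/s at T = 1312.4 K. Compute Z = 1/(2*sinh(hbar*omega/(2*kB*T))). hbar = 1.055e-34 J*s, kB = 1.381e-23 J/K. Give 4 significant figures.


Step 1: Compute x = hbar*omega/(kB*T) = 1.055e-34*2.33e+13/(1.381e-23*1312.4) = 0.1356
Step 2: x/2 = 0.06781
Step 3: sinh(x/2) = 0.06787
Step 4: Z = 1/(2*0.06787) = 7.367

7.367


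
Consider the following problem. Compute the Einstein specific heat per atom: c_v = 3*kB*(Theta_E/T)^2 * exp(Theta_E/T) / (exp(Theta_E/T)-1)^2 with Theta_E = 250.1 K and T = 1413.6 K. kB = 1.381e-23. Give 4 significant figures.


Step 1: x = Theta_E/T = 250.1/1413.6 = 0.1769
Step 2: x^2 = 0.0313
Step 3: exp(x) = 1.194
Step 4: c_v = 3*1.381e-23*0.0313*1.194/(1.194-1)^2 = 4.132e-23

4.132e-23


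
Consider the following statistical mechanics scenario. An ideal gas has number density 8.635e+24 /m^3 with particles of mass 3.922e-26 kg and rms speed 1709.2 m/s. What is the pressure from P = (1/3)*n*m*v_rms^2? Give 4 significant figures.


Step 1: v_rms^2 = 1709.2^2 = 2.921e+06
Step 2: n*m = 8.635e+24*3.922e-26 = 0.3387
Step 3: P = (1/3)*0.3387*2.921e+06 = 3.298e+05 Pa

3.298e+05


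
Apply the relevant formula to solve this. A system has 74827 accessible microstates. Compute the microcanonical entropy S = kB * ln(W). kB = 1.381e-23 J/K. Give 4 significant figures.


Step 1: ln(W) = ln(74827) = 11.22
Step 2: S = kB * ln(W) = 1.381e-23 * 11.22
Step 3: S = 1.55e-22 J/K

1.55e-22


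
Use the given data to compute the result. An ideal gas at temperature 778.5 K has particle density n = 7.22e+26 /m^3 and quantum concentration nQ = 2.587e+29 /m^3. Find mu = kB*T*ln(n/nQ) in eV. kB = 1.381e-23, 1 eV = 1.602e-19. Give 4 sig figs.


Step 1: n/nQ = 7.22e+26/2.587e+29 = 0.002791
Step 2: ln(n/nQ) = -5.881
Step 3: mu = kB*T*ln(n/nQ) = 1.075e-20*-5.881 = -6.323e-20 J
Step 4: Convert to eV: -6.323e-20/1.602e-19 = -0.3947 eV

-0.3947


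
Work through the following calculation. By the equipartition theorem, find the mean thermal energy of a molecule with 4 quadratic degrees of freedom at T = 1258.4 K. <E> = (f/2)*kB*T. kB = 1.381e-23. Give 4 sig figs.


Step 1: f/2 = 4/2 = 2
Step 2: kB*T = 1.381e-23 * 1258.4 = 1.738e-20
Step 3: <E> = 2 * 1.738e-20 = 3.476e-20 J

3.476e-20


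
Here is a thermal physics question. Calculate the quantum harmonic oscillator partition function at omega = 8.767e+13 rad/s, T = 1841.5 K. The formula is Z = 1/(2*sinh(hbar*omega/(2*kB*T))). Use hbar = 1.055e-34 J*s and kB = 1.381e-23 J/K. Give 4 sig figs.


Step 1: Compute x = hbar*omega/(kB*T) = 1.055e-34*8.767e+13/(1.381e-23*1841.5) = 0.3637
Step 2: x/2 = 0.1818
Step 3: sinh(x/2) = 0.1829
Step 4: Z = 1/(2*0.1829) = 2.734

2.734


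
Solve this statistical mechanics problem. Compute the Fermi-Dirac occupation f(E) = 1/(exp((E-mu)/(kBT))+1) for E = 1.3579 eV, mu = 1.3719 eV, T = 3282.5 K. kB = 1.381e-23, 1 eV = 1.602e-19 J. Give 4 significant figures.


Step 1: (E - mu) = 1.3579 - 1.3719 = -0.014 eV
Step 2: Convert: (E-mu)*eV = -2.243e-21 J
Step 3: x = (E-mu)*eV/(kB*T) = -0.04948
Step 4: f = 1/(exp(-0.04948)+1) = 0.5124

0.5124


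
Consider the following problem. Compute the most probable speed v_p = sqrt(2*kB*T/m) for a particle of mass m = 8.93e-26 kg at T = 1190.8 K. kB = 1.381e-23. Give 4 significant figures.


Step 1: Numerator = 2*kB*T = 2*1.381e-23*1190.8 = 3.289e-20
Step 2: Ratio = 3.289e-20 / 8.93e-26 = 3.683e+05
Step 3: v_p = sqrt(3.683e+05) = 606.9 m/s

606.9


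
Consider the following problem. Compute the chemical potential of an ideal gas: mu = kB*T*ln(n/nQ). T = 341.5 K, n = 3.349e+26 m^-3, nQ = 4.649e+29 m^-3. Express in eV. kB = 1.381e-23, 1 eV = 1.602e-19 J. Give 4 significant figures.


Step 1: n/nQ = 3.349e+26/4.649e+29 = 0.0007204
Step 2: ln(n/nQ) = -7.236
Step 3: mu = kB*T*ln(n/nQ) = 4.716e-21*-7.236 = -3.412e-20 J
Step 4: Convert to eV: -3.412e-20/1.602e-19 = -0.213 eV

-0.213


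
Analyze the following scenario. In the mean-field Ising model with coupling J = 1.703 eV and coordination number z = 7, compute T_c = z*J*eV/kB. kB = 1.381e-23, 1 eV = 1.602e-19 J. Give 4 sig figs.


Step 1: z*J = 7*1.703 = 11.92 eV
Step 2: Convert to Joules: 11.92*1.602e-19 = 1.91e-18 J
Step 3: T_c = 1.91e-18 / 1.381e-23 = 1.383e+05 K

1.383e+05


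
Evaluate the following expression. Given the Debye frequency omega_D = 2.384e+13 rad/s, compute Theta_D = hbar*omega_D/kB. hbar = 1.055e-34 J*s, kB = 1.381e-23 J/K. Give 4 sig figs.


Step 1: hbar*omega_D = 1.055e-34 * 2.384e+13 = 2.515e-21 J
Step 2: Theta_D = 2.515e-21 / 1.381e-23
Step 3: Theta_D = 182.1 K

182.1


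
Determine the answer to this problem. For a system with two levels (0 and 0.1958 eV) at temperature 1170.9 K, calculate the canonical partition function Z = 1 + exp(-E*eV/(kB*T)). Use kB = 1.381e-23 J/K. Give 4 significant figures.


Step 1: Compute beta*E = E*eV/(kB*T) = 0.1958*1.602e-19/(1.381e-23*1170.9) = 1.94
Step 2: exp(-beta*E) = exp(-1.94) = 0.1437
Step 3: Z = 1 + 0.1437 = 1.144

1.144


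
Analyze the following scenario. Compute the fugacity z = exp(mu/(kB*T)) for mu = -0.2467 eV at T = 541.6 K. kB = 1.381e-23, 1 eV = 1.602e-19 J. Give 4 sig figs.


Step 1: Convert mu to Joules: -0.2467*1.602e-19 = -3.952e-20 J
Step 2: kB*T = 1.381e-23*541.6 = 7.479e-21 J
Step 3: mu/(kB*T) = -5.284
Step 4: z = exp(-5.284) = 0.005072

0.005072
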